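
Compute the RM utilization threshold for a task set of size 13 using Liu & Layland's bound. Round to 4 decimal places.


Compute 2^(1/13) = 1.0547660765
Subtract 1: 1.0547660765 - 1 = 0.0547660765
Multiply by n: 13 * 0.0547660765 = 0.7119589945
Round to 4 dp: 0.7120

0.7120


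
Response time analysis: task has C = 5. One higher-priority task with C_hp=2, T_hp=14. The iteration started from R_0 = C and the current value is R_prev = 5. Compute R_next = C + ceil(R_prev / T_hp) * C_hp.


R_next = C + ceil(R_prev / T_hp) * C_hp
ceil(5 / 14) = ceil(0.3571) = 1
Interference = 1 * 2 = 2
R_next = 5 + 2 = 7

7


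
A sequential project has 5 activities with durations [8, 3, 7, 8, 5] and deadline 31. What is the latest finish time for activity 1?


LF(activity 1) = deadline - sum of successor durations
Successors: activities 2 through 5 with durations [3, 7, 8, 5]
Sum of successor durations = 23
LF = 31 - 23 = 8

8


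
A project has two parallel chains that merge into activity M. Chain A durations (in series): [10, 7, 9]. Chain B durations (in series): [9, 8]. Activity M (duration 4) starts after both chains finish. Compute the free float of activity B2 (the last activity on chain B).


ES(B2) = sum of predecessors on chain B = 9
EF(B2) = ES + duration = 9 + 8 = 17
Successor of B2 is M. ES(M) = max(sum(A), sum(B)) = max(26, 17) = 26
Free float = ES(successor) - EF(current) = 26 - 17 = 9

9


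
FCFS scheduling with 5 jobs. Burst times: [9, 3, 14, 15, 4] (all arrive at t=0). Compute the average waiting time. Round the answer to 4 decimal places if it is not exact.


FCFS order (as given): [9, 3, 14, 15, 4]
Waiting times:
  Job 1: wait = 0
  Job 2: wait = 9
  Job 3: wait = 12
  Job 4: wait = 26
  Job 5: wait = 41
Sum of waiting times = 88
Average waiting time = 88/5 = 17.6

17.6


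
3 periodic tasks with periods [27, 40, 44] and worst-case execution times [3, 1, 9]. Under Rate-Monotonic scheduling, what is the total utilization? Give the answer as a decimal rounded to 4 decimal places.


Compute individual utilizations (exact fractions):
  Task 1: C/T = 3/27 = 1/9 (approx. 0.1111)
  Task 2: C/T = 1/40 (approx. 0.025)
  Task 3: C/T = 9/44 (approx. 0.2045)
Total utilization U = 1/9 + 1/40 + 9/44 = 1349/3960
Rounded to 4 decimal places: U = 0.3407
RM (Liu & Layland) bound for 3 tasks = 0.779763; compare with U = 1349/3960 (approx. 0.340657)
U <= bound, so schedulable by RM sufficient condition.

0.3407


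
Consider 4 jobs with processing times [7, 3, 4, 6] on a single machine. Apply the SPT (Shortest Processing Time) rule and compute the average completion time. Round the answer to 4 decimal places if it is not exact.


Sort jobs by processing time (SPT order): [3, 4, 6, 7]
Compute completion times sequentially:
  Job 1: processing = 3, completes at 3
  Job 2: processing = 4, completes at 7
  Job 3: processing = 6, completes at 13
  Job 4: processing = 7, completes at 20
Sum of completion times = 43
Average completion time = 43/4 = 10.75

10.75


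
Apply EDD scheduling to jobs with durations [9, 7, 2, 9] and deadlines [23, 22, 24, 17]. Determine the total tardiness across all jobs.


Sort by due date (EDD order): [(9, 17), (7, 22), (9, 23), (2, 24)]
Compute completion times and tardiness:
  Job 1: p=9, d=17, C=9, tardiness=max(0,9-17)=0
  Job 2: p=7, d=22, C=16, tardiness=max(0,16-22)=0
  Job 3: p=9, d=23, C=25, tardiness=max(0,25-23)=2
  Job 4: p=2, d=24, C=27, tardiness=max(0,27-24)=3
Total tardiness = 5

5


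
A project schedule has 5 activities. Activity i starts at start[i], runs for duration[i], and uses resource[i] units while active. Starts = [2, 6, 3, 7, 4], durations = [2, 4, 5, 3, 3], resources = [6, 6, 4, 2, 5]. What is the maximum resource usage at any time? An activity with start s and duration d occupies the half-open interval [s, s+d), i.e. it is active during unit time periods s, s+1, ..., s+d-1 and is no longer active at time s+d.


Each activity i is active on [start_i, start_i + duration_i).
Compute total resource usage per time slot:
  t=0: active resources = [], total = 0
  t=1: active resources = [], total = 0
  t=2: active resources = [6], total = 6
  t=3: active resources = [6, 4], total = 10
  t=4: active resources = [4, 5], total = 9
  t=5: active resources = [4, 5], total = 9
  t=6: active resources = [6, 4, 5], total = 15
  t=7: active resources = [6, 4, 2], total = 12
  t=8: active resources = [6, 2], total = 8
  t=9: active resources = [6, 2], total = 8
Peak resource demand = 15

15


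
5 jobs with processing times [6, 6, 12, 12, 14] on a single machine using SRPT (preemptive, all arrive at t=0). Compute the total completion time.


Since all jobs arrive at t=0, SRPT equals SPT ordering.
SPT order: [6, 6, 12, 12, 14]
Completion times:
  Job 1: p=6, C=6
  Job 2: p=6, C=12
  Job 3: p=12, C=24
  Job 4: p=12, C=36
  Job 5: p=14, C=50
Total completion time = 6 + 12 + 24 + 36 + 50 = 128

128


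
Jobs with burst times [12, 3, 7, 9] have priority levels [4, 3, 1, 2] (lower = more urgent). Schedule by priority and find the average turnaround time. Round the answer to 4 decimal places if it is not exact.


Sort by priority (ascending = highest first):
Order: [(1, 7), (2, 9), (3, 3), (4, 12)]
Completion times:
  Priority 1, burst=7, C=7
  Priority 2, burst=9, C=16
  Priority 3, burst=3, C=19
  Priority 4, burst=12, C=31
Average turnaround = 73/4 = 18.25

18.25


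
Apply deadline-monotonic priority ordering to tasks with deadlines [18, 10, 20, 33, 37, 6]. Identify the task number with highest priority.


Sort tasks by relative deadline (ascending):
  Task 6: deadline = 6
  Task 2: deadline = 10
  Task 1: deadline = 18
  Task 3: deadline = 20
  Task 4: deadline = 33
  Task 5: deadline = 37
Priority order (highest first): [6, 2, 1, 3, 4, 5]
Highest priority task = 6

6


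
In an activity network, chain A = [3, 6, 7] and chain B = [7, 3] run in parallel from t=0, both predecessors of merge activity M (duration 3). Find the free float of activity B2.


ES(B2) = sum of predecessors on chain B = 7
EF(B2) = ES + duration = 7 + 3 = 10
Successor of B2 is M. ES(M) = max(sum(A), sum(B)) = max(16, 10) = 16
Free float = ES(successor) - EF(current) = 16 - 10 = 6

6


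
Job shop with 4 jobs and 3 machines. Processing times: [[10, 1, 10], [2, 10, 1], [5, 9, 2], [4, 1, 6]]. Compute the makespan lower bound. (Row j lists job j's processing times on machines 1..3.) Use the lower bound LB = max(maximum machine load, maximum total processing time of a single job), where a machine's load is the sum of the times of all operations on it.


Machine loads:
  Machine 1: 10 + 2 + 5 + 4 = 21
  Machine 2: 1 + 10 + 9 + 1 = 21
  Machine 3: 10 + 1 + 2 + 6 = 19
Max machine load = 21
Job totals:
  Job 1: 21
  Job 2: 13
  Job 3: 16
  Job 4: 11
Max job total = 21
Lower bound = max(21, 21) = 21

21


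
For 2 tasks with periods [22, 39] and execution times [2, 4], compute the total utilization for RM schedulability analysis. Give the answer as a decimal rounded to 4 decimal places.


Compute individual utilizations (exact fractions):
  Task 1: C/T = 2/22 = 1/11 (approx. 0.0909)
  Task 2: C/T = 4/39 (approx. 0.1026)
Total utilization U = 1/11 + 4/39 = 83/429
Rounded to 4 decimal places: U = 0.1935
RM (Liu & Layland) bound for 2 tasks = 0.828427; compare with U = 83/429 (approx. 0.193473)
U <= bound, so schedulable by RM sufficient condition.

0.1935


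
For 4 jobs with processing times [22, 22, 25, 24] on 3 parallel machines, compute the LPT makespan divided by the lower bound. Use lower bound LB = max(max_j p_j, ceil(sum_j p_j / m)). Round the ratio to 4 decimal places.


LPT order: [25, 24, 22, 22]
Machine loads after assignment: [25, 24, 44]
LPT makespan = 44
Lower bound = max(max_job, ceil(total/3)) = max(25, 31) = 31
Ratio = 44 / 31 = 1.4194

1.4194


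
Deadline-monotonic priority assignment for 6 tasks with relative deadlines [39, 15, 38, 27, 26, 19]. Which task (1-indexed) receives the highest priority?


Sort tasks by relative deadline (ascending):
  Task 2: deadline = 15
  Task 6: deadline = 19
  Task 5: deadline = 26
  Task 4: deadline = 27
  Task 3: deadline = 38
  Task 1: deadline = 39
Priority order (highest first): [2, 6, 5, 4, 3, 1]
Highest priority task = 2

2


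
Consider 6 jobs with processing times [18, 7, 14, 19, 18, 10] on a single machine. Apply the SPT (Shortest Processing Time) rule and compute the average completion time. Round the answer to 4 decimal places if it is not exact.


Sort jobs by processing time (SPT order): [7, 10, 14, 18, 18, 19]
Compute completion times sequentially:
  Job 1: processing = 7, completes at 7
  Job 2: processing = 10, completes at 17
  Job 3: processing = 14, completes at 31
  Job 4: processing = 18, completes at 49
  Job 5: processing = 18, completes at 67
  Job 6: processing = 19, completes at 86
Sum of completion times = 257
Average completion time = 257/6 = 42.8333

42.8333


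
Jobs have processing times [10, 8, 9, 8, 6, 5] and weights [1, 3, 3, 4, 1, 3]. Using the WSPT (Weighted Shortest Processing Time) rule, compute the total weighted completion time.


Compute p/w ratios and sort ascending (WSPT): [(5, 3), (8, 4), (8, 3), (9, 3), (6, 1), (10, 1)]
Compute weighted completion times:
  Job (p=5,w=3): C=5, w*C=3*5=15
  Job (p=8,w=4): C=13, w*C=4*13=52
  Job (p=8,w=3): C=21, w*C=3*21=63
  Job (p=9,w=3): C=30, w*C=3*30=90
  Job (p=6,w=1): C=36, w*C=1*36=36
  Job (p=10,w=1): C=46, w*C=1*46=46
Total weighted completion time = 302

302


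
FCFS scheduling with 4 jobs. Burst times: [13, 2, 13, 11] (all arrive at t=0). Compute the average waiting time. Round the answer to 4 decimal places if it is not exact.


FCFS order (as given): [13, 2, 13, 11]
Waiting times:
  Job 1: wait = 0
  Job 2: wait = 13
  Job 3: wait = 15
  Job 4: wait = 28
Sum of waiting times = 56
Average waiting time = 56/4 = 14.0

14.0


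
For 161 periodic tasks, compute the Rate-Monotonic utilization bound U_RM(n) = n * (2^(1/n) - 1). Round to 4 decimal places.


Compute 2^(1/161) = 1.0043145429
Subtract 1: 1.0043145429 - 1 = 0.0043145429
Multiply by n: 161 * 0.0043145429 = 0.6946414069
Round to 4 dp: 0.6946

0.6946


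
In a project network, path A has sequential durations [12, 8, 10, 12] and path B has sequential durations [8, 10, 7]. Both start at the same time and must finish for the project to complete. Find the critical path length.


Path A total = 12 + 8 + 10 + 12 = 42
Path B total = 8 + 10 + 7 = 25
Critical path = longest path = max(42, 25) = 42

42


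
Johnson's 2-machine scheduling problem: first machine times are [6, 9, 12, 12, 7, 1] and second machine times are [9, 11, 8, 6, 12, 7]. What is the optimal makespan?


Apply Johnson's rule:
  Group 1 (a <= b): [(6, 1, 7), (1, 6, 9), (5, 7, 12), (2, 9, 11)]
  Group 2 (a > b): [(3, 12, 8), (4, 12, 6)]
Optimal job order: [6, 1, 5, 2, 3, 4]
Schedule:
  Job 6: M1 done at 1, M2 done at 8
  Job 1: M1 done at 7, M2 done at 17
  Job 5: M1 done at 14, M2 done at 29
  Job 2: M1 done at 23, M2 done at 40
  Job 3: M1 done at 35, M2 done at 48
  Job 4: M1 done at 47, M2 done at 54
Makespan = 54

54


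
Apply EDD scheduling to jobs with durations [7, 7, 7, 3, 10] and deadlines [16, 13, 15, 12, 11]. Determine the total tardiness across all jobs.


Sort by due date (EDD order): [(10, 11), (3, 12), (7, 13), (7, 15), (7, 16)]
Compute completion times and tardiness:
  Job 1: p=10, d=11, C=10, tardiness=max(0,10-11)=0
  Job 2: p=3, d=12, C=13, tardiness=max(0,13-12)=1
  Job 3: p=7, d=13, C=20, tardiness=max(0,20-13)=7
  Job 4: p=7, d=15, C=27, tardiness=max(0,27-15)=12
  Job 5: p=7, d=16, C=34, tardiness=max(0,34-16)=18
Total tardiness = 38

38


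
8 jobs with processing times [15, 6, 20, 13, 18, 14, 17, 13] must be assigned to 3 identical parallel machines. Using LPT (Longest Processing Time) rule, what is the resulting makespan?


Sort jobs in decreasing order (LPT): [20, 18, 17, 15, 14, 13, 13, 6]
Assign each job to the least loaded machine:
  Machine 1: jobs [20, 13], load = 33
  Machine 2: jobs [18, 14, 13], load = 45
  Machine 3: jobs [17, 15, 6], load = 38
Makespan = max load = 45

45


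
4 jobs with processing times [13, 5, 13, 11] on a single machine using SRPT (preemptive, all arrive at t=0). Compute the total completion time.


Since all jobs arrive at t=0, SRPT equals SPT ordering.
SPT order: [5, 11, 13, 13]
Completion times:
  Job 1: p=5, C=5
  Job 2: p=11, C=16
  Job 3: p=13, C=29
  Job 4: p=13, C=42
Total completion time = 5 + 16 + 29 + 42 = 92

92


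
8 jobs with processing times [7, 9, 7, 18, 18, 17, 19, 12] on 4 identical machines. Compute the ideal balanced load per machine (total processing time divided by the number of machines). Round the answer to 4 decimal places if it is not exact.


Total processing time = 7 + 9 + 7 + 18 + 18 + 17 + 19 + 12 = 107
Number of machines = 4
Ideal balanced load = 107 / 4 = 26.75

26.75


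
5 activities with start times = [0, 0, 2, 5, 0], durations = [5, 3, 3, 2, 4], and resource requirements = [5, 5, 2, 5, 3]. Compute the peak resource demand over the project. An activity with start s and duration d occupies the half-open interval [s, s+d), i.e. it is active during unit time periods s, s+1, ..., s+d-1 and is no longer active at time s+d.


Each activity i is active on [start_i, start_i + duration_i).
Compute total resource usage per time slot:
  t=0: active resources = [5, 5, 3], total = 13
  t=1: active resources = [5, 5, 3], total = 13
  t=2: active resources = [5, 5, 2, 3], total = 15
  t=3: active resources = [5, 2, 3], total = 10
  t=4: active resources = [5, 2], total = 7
  t=5: active resources = [5], total = 5
  t=6: active resources = [5], total = 5
Peak resource demand = 15

15


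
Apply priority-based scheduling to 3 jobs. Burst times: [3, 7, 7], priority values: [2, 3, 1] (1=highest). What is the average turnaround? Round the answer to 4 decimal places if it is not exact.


Sort by priority (ascending = highest first):
Order: [(1, 7), (2, 3), (3, 7)]
Completion times:
  Priority 1, burst=7, C=7
  Priority 2, burst=3, C=10
  Priority 3, burst=7, C=17
Average turnaround = 34/3 = 11.3333

11.3333


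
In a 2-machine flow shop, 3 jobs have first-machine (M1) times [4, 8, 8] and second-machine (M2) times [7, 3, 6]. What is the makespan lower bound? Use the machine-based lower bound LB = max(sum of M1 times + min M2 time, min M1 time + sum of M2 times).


LB1 = sum(M1 times) + min(M2 times) = 20 + 3 = 23
LB2 = min(M1 times) + sum(M2 times) = 4 + 16 = 20
Lower bound = max(LB1, LB2) = max(23, 20) = 23

23


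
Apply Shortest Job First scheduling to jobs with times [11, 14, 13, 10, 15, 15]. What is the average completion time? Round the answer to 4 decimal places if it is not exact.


SJF order (ascending): [10, 11, 13, 14, 15, 15]
Completion times:
  Job 1: burst=10, C=10
  Job 2: burst=11, C=21
  Job 3: burst=13, C=34
  Job 4: burst=14, C=48
  Job 5: burst=15, C=63
  Job 6: burst=15, C=78
Average completion = 254/6 = 42.3333

42.3333


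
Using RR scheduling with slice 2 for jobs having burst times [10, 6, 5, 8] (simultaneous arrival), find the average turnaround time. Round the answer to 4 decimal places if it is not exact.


Time quantum = 2
Execution trace:
  J1 runs 2 units, time = 2
  J2 runs 2 units, time = 4
  J3 runs 2 units, time = 6
  J4 runs 2 units, time = 8
  J1 runs 2 units, time = 10
  J2 runs 2 units, time = 12
  J3 runs 2 units, time = 14
  J4 runs 2 units, time = 16
  J1 runs 2 units, time = 18
  J2 runs 2 units, time = 20
  J3 runs 1 units, time = 21
  J4 runs 2 units, time = 23
  J1 runs 2 units, time = 25
  J4 runs 2 units, time = 27
  J1 runs 2 units, time = 29
Finish times: [29, 20, 21, 27]
Average turnaround = 97/4 = 24.25

24.25


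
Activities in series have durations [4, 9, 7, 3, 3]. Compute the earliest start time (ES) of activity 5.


Activity 5 starts after activities 1 through 4 complete.
Predecessor durations: [4, 9, 7, 3]
ES = 4 + 9 + 7 + 3 = 23

23


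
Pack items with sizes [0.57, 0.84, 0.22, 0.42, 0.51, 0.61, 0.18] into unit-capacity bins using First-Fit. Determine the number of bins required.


Place items sequentially using First-Fit:
  Item 0.57 -> new Bin 1
  Item 0.84 -> new Bin 2
  Item 0.22 -> Bin 1 (now 0.79)
  Item 0.42 -> new Bin 3
  Item 0.51 -> Bin 3 (now 0.93)
  Item 0.61 -> new Bin 4
  Item 0.18 -> Bin 1 (now 0.97)
Total bins used = 4

4


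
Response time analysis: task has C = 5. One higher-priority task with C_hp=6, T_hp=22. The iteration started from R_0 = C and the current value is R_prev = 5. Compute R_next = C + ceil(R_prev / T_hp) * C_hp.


R_next = C + ceil(R_prev / T_hp) * C_hp
ceil(5 / 22) = ceil(0.2273) = 1
Interference = 1 * 6 = 6
R_next = 5 + 6 = 11

11


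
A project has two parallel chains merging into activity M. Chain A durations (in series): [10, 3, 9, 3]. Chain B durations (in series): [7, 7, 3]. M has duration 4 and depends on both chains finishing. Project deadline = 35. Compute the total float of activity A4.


Forward pass: ES(A4) = sum of predecessors on chain A = 22
EF = ES + duration = 22 + 3 = 25
Backward pass: LF(M) = deadline = 35; LS(M) = 35 - 4 = 31
LF(A4) = LS(M) - sum(successors on chain A) = 31 - 0 = 31
LS = LF - duration = 31 - 3 = 28
Total float = LS - ES = 28 - 22 = 6

6


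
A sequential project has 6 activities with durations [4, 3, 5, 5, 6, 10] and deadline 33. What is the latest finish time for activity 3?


LF(activity 3) = deadline - sum of successor durations
Successors: activities 4 through 6 with durations [5, 6, 10]
Sum of successor durations = 21
LF = 33 - 21 = 12

12


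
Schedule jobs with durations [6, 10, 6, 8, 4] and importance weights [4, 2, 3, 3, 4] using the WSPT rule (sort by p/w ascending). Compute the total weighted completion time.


Compute p/w ratios and sort ascending (WSPT): [(4, 4), (6, 4), (6, 3), (8, 3), (10, 2)]
Compute weighted completion times:
  Job (p=4,w=4): C=4, w*C=4*4=16
  Job (p=6,w=4): C=10, w*C=4*10=40
  Job (p=6,w=3): C=16, w*C=3*16=48
  Job (p=8,w=3): C=24, w*C=3*24=72
  Job (p=10,w=2): C=34, w*C=2*34=68
Total weighted completion time = 244

244


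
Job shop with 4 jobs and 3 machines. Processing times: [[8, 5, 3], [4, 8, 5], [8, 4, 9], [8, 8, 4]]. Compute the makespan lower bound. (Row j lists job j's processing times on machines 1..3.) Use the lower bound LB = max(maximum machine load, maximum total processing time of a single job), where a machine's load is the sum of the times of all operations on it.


Machine loads:
  Machine 1: 8 + 4 + 8 + 8 = 28
  Machine 2: 5 + 8 + 4 + 8 = 25
  Machine 3: 3 + 5 + 9 + 4 = 21
Max machine load = 28
Job totals:
  Job 1: 16
  Job 2: 17
  Job 3: 21
  Job 4: 20
Max job total = 21
Lower bound = max(28, 21) = 28

28


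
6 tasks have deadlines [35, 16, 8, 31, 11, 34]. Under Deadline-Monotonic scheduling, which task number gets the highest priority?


Sort tasks by relative deadline (ascending):
  Task 3: deadline = 8
  Task 5: deadline = 11
  Task 2: deadline = 16
  Task 4: deadline = 31
  Task 6: deadline = 34
  Task 1: deadline = 35
Priority order (highest first): [3, 5, 2, 4, 6, 1]
Highest priority task = 3

3


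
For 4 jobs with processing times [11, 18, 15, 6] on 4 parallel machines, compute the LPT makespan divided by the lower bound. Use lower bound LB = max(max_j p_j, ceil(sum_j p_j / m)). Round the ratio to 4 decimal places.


LPT order: [18, 15, 11, 6]
Machine loads after assignment: [18, 15, 11, 6]
LPT makespan = 18
Lower bound = max(max_job, ceil(total/4)) = max(18, 13) = 18
Ratio = 18 / 18 = 1.0

1.0


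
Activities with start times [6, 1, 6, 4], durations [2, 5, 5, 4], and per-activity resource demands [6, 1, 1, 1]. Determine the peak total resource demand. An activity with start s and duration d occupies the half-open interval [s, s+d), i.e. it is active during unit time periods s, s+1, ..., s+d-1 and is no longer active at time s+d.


Each activity i is active on [start_i, start_i + duration_i).
Compute total resource usage per time slot:
  t=0: active resources = [], total = 0
  t=1: active resources = [1], total = 1
  t=2: active resources = [1], total = 1
  t=3: active resources = [1], total = 1
  t=4: active resources = [1, 1], total = 2
  t=5: active resources = [1, 1], total = 2
  t=6: active resources = [6, 1, 1], total = 8
  t=7: active resources = [6, 1, 1], total = 8
  t=8: active resources = [1], total = 1
  t=9: active resources = [1], total = 1
  t=10: active resources = [1], total = 1
Peak resource demand = 8

8


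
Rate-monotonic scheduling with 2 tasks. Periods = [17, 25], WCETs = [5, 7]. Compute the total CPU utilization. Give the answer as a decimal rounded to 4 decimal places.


Compute individual utilizations (exact fractions):
  Task 1: C/T = 5/17 (approx. 0.2941)
  Task 2: C/T = 7/25 (approx. 0.28)
Total utilization U = 5/17 + 7/25 = 244/425
Rounded to 4 decimal places: U = 0.5741
RM (Liu & Layland) bound for 2 tasks = 0.828427; compare with U = 244/425 (approx. 0.574118)
U <= bound, so schedulable by RM sufficient condition.

0.5741


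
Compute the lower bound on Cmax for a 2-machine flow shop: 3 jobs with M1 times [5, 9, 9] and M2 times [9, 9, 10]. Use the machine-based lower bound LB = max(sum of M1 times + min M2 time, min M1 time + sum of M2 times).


LB1 = sum(M1 times) + min(M2 times) = 23 + 9 = 32
LB2 = min(M1 times) + sum(M2 times) = 5 + 28 = 33
Lower bound = max(LB1, LB2) = max(32, 33) = 33

33


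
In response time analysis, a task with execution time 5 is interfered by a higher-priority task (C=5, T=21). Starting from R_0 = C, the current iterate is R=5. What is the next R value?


R_next = C + ceil(R_prev / T_hp) * C_hp
ceil(5 / 21) = ceil(0.2381) = 1
Interference = 1 * 5 = 5
R_next = 5 + 5 = 10

10


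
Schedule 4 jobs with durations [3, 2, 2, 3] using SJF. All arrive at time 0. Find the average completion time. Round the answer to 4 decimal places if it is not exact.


SJF order (ascending): [2, 2, 3, 3]
Completion times:
  Job 1: burst=2, C=2
  Job 2: burst=2, C=4
  Job 3: burst=3, C=7
  Job 4: burst=3, C=10
Average completion = 23/4 = 5.75

5.75


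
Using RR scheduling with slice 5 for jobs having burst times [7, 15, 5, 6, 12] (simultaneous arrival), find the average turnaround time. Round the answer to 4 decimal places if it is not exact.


Time quantum = 5
Execution trace:
  J1 runs 5 units, time = 5
  J2 runs 5 units, time = 10
  J3 runs 5 units, time = 15
  J4 runs 5 units, time = 20
  J5 runs 5 units, time = 25
  J1 runs 2 units, time = 27
  J2 runs 5 units, time = 32
  J4 runs 1 units, time = 33
  J5 runs 5 units, time = 38
  J2 runs 5 units, time = 43
  J5 runs 2 units, time = 45
Finish times: [27, 43, 15, 33, 45]
Average turnaround = 163/5 = 32.6

32.6


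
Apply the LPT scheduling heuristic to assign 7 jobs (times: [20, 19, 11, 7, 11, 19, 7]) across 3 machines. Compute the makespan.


Sort jobs in decreasing order (LPT): [20, 19, 19, 11, 11, 7, 7]
Assign each job to the least loaded machine:
  Machine 1: jobs [20, 7, 7], load = 34
  Machine 2: jobs [19, 11], load = 30
  Machine 3: jobs [19, 11], load = 30
Makespan = max load = 34

34


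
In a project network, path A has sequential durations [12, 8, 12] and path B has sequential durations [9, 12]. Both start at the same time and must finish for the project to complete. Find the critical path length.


Path A total = 12 + 8 + 12 = 32
Path B total = 9 + 12 = 21
Critical path = longest path = max(32, 21) = 32

32


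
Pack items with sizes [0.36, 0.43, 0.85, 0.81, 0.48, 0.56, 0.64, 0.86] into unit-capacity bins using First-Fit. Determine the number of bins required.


Place items sequentially using First-Fit:
  Item 0.36 -> new Bin 1
  Item 0.43 -> Bin 1 (now 0.79)
  Item 0.85 -> new Bin 2
  Item 0.81 -> new Bin 3
  Item 0.48 -> new Bin 4
  Item 0.56 -> new Bin 5
  Item 0.64 -> new Bin 6
  Item 0.86 -> new Bin 7
Total bins used = 7

7


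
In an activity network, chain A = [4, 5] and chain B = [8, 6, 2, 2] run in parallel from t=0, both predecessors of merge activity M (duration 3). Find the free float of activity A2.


ES(A2) = sum of predecessors on chain A = 4
EF(A2) = ES + duration = 4 + 5 = 9
Successor of A2 is M. ES(M) = max(sum(A), sum(B)) = max(9, 18) = 18
Free float = ES(successor) - EF(current) = 18 - 9 = 9

9


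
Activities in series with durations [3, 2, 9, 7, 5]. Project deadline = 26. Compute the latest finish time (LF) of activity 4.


LF(activity 4) = deadline - sum of successor durations
Successors: activities 5 through 5 with durations [5]
Sum of successor durations = 5
LF = 26 - 5 = 21

21


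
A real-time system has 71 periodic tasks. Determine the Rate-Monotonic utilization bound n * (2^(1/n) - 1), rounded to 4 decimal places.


Compute 2^(1/71) = 1.0098104463
Subtract 1: 1.0098104463 - 1 = 0.0098104463
Multiply by n: 71 * 0.0098104463 = 0.6965416873
Round to 4 dp: 0.6965

0.6965


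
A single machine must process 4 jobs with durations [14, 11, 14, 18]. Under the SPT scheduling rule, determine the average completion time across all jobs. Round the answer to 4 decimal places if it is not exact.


Sort jobs by processing time (SPT order): [11, 14, 14, 18]
Compute completion times sequentially:
  Job 1: processing = 11, completes at 11
  Job 2: processing = 14, completes at 25
  Job 3: processing = 14, completes at 39
  Job 4: processing = 18, completes at 57
Sum of completion times = 132
Average completion time = 132/4 = 33.0

33.0


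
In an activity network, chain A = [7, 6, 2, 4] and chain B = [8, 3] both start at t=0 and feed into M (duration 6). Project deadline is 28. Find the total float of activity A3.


Forward pass: ES(A3) = sum of predecessors on chain A = 13
EF = ES + duration = 13 + 2 = 15
Backward pass: LF(M) = deadline = 28; LS(M) = 28 - 6 = 22
LF(A3) = LS(M) - sum(successors on chain A) = 22 - 4 = 18
LS = LF - duration = 18 - 2 = 16
Total float = LS - ES = 16 - 13 = 3

3


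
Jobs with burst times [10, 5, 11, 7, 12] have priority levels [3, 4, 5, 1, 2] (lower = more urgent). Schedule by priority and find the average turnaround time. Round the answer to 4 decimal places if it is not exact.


Sort by priority (ascending = highest first):
Order: [(1, 7), (2, 12), (3, 10), (4, 5), (5, 11)]
Completion times:
  Priority 1, burst=7, C=7
  Priority 2, burst=12, C=19
  Priority 3, burst=10, C=29
  Priority 4, burst=5, C=34
  Priority 5, burst=11, C=45
Average turnaround = 134/5 = 26.8

26.8


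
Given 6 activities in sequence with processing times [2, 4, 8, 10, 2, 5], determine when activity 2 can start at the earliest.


Activity 2 starts after activities 1 through 1 complete.
Predecessor durations: [2]
ES = 2 = 2

2


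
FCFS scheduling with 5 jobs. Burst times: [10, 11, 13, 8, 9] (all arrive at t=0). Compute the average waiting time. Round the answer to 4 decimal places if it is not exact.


FCFS order (as given): [10, 11, 13, 8, 9]
Waiting times:
  Job 1: wait = 0
  Job 2: wait = 10
  Job 3: wait = 21
  Job 4: wait = 34
  Job 5: wait = 42
Sum of waiting times = 107
Average waiting time = 107/5 = 21.4

21.4


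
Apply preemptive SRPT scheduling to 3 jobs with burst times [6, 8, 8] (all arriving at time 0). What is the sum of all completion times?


Since all jobs arrive at t=0, SRPT equals SPT ordering.
SPT order: [6, 8, 8]
Completion times:
  Job 1: p=6, C=6
  Job 2: p=8, C=14
  Job 3: p=8, C=22
Total completion time = 6 + 14 + 22 = 42

42


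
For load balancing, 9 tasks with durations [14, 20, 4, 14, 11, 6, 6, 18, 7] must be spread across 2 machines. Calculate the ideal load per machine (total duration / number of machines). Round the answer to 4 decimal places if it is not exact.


Total processing time = 14 + 20 + 4 + 14 + 11 + 6 + 6 + 18 + 7 = 100
Number of machines = 2
Ideal balanced load = 100 / 2 = 50.0

50.0


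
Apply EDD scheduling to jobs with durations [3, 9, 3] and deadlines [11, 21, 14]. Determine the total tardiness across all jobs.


Sort by due date (EDD order): [(3, 11), (3, 14), (9, 21)]
Compute completion times and tardiness:
  Job 1: p=3, d=11, C=3, tardiness=max(0,3-11)=0
  Job 2: p=3, d=14, C=6, tardiness=max(0,6-14)=0
  Job 3: p=9, d=21, C=15, tardiness=max(0,15-21)=0
Total tardiness = 0

0


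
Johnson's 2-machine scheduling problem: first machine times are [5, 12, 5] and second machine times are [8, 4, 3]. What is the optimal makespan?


Apply Johnson's rule:
  Group 1 (a <= b): [(1, 5, 8)]
  Group 2 (a > b): [(2, 12, 4), (3, 5, 3)]
Optimal job order: [1, 2, 3]
Schedule:
  Job 1: M1 done at 5, M2 done at 13
  Job 2: M1 done at 17, M2 done at 21
  Job 3: M1 done at 22, M2 done at 25
Makespan = 25

25


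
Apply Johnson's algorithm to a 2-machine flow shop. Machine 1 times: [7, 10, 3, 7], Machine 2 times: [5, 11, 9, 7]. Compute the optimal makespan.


Apply Johnson's rule:
  Group 1 (a <= b): [(3, 3, 9), (4, 7, 7), (2, 10, 11)]
  Group 2 (a > b): [(1, 7, 5)]
Optimal job order: [3, 4, 2, 1]
Schedule:
  Job 3: M1 done at 3, M2 done at 12
  Job 4: M1 done at 10, M2 done at 19
  Job 2: M1 done at 20, M2 done at 31
  Job 1: M1 done at 27, M2 done at 36
Makespan = 36

36


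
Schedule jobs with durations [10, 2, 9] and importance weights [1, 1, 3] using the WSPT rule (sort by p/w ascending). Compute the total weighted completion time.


Compute p/w ratios and sort ascending (WSPT): [(2, 1), (9, 3), (10, 1)]
Compute weighted completion times:
  Job (p=2,w=1): C=2, w*C=1*2=2
  Job (p=9,w=3): C=11, w*C=3*11=33
  Job (p=10,w=1): C=21, w*C=1*21=21
Total weighted completion time = 56

56


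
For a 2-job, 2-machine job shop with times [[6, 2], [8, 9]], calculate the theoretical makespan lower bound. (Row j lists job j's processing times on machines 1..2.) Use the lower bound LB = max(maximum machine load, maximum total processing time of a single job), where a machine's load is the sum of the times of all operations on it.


Machine loads:
  Machine 1: 6 + 8 = 14
  Machine 2: 2 + 9 = 11
Max machine load = 14
Job totals:
  Job 1: 8
  Job 2: 17
Max job total = 17
Lower bound = max(14, 17) = 17

17


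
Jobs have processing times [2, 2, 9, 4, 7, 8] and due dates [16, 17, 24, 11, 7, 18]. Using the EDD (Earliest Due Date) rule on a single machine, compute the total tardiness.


Sort by due date (EDD order): [(7, 7), (4, 11), (2, 16), (2, 17), (8, 18), (9, 24)]
Compute completion times and tardiness:
  Job 1: p=7, d=7, C=7, tardiness=max(0,7-7)=0
  Job 2: p=4, d=11, C=11, tardiness=max(0,11-11)=0
  Job 3: p=2, d=16, C=13, tardiness=max(0,13-16)=0
  Job 4: p=2, d=17, C=15, tardiness=max(0,15-17)=0
  Job 5: p=8, d=18, C=23, tardiness=max(0,23-18)=5
  Job 6: p=9, d=24, C=32, tardiness=max(0,32-24)=8
Total tardiness = 13

13


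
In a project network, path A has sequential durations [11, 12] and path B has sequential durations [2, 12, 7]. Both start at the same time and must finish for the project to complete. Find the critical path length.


Path A total = 11 + 12 = 23
Path B total = 2 + 12 + 7 = 21
Critical path = longest path = max(23, 21) = 23

23


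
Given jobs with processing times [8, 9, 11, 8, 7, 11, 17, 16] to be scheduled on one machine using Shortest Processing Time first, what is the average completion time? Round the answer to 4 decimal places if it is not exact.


Sort jobs by processing time (SPT order): [7, 8, 8, 9, 11, 11, 16, 17]
Compute completion times sequentially:
  Job 1: processing = 7, completes at 7
  Job 2: processing = 8, completes at 15
  Job 3: processing = 8, completes at 23
  Job 4: processing = 9, completes at 32
  Job 5: processing = 11, completes at 43
  Job 6: processing = 11, completes at 54
  Job 7: processing = 16, completes at 70
  Job 8: processing = 17, completes at 87
Sum of completion times = 331
Average completion time = 331/8 = 41.375

41.375


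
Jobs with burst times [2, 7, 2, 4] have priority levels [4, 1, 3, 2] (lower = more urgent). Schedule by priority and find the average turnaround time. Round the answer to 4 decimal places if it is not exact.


Sort by priority (ascending = highest first):
Order: [(1, 7), (2, 4), (3, 2), (4, 2)]
Completion times:
  Priority 1, burst=7, C=7
  Priority 2, burst=4, C=11
  Priority 3, burst=2, C=13
  Priority 4, burst=2, C=15
Average turnaround = 46/4 = 11.5

11.5


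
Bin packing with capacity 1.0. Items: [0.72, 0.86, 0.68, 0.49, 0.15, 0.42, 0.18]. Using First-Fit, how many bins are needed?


Place items sequentially using First-Fit:
  Item 0.72 -> new Bin 1
  Item 0.86 -> new Bin 2
  Item 0.68 -> new Bin 3
  Item 0.49 -> new Bin 4
  Item 0.15 -> Bin 1 (now 0.87)
  Item 0.42 -> Bin 4 (now 0.91)
  Item 0.18 -> Bin 3 (now 0.86)
Total bins used = 4

4


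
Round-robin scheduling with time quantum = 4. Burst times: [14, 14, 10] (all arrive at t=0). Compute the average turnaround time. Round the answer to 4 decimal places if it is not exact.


Time quantum = 4
Execution trace:
  J1 runs 4 units, time = 4
  J2 runs 4 units, time = 8
  J3 runs 4 units, time = 12
  J1 runs 4 units, time = 16
  J2 runs 4 units, time = 20
  J3 runs 4 units, time = 24
  J1 runs 4 units, time = 28
  J2 runs 4 units, time = 32
  J3 runs 2 units, time = 34
  J1 runs 2 units, time = 36
  J2 runs 2 units, time = 38
Finish times: [36, 38, 34]
Average turnaround = 108/3 = 36.0

36.0


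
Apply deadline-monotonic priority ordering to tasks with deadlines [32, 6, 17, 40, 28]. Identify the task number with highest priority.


Sort tasks by relative deadline (ascending):
  Task 2: deadline = 6
  Task 3: deadline = 17
  Task 5: deadline = 28
  Task 1: deadline = 32
  Task 4: deadline = 40
Priority order (highest first): [2, 3, 5, 1, 4]
Highest priority task = 2

2


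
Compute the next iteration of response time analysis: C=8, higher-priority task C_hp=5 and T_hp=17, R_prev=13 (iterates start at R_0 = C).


R_next = C + ceil(R_prev / T_hp) * C_hp
ceil(13 / 17) = ceil(0.7647) = 1
Interference = 1 * 5 = 5
R_next = 8 + 5 = 13
R_next = R_prev, so the iteration has converged (response time = 13).

13


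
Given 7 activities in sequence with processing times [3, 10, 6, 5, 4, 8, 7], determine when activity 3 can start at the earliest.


Activity 3 starts after activities 1 through 2 complete.
Predecessor durations: [3, 10]
ES = 3 + 10 = 13

13


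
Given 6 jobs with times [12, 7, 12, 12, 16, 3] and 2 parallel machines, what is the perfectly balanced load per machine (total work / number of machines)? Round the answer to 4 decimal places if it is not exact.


Total processing time = 12 + 7 + 12 + 12 + 16 + 3 = 62
Number of machines = 2
Ideal balanced load = 62 / 2 = 31.0

31.0


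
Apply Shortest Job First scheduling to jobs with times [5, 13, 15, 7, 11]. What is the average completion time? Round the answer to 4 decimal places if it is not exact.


SJF order (ascending): [5, 7, 11, 13, 15]
Completion times:
  Job 1: burst=5, C=5
  Job 2: burst=7, C=12
  Job 3: burst=11, C=23
  Job 4: burst=13, C=36
  Job 5: burst=15, C=51
Average completion = 127/5 = 25.4

25.4


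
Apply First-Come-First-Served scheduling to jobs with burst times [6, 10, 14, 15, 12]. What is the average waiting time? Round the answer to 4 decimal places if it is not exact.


FCFS order (as given): [6, 10, 14, 15, 12]
Waiting times:
  Job 1: wait = 0
  Job 2: wait = 6
  Job 3: wait = 16
  Job 4: wait = 30
  Job 5: wait = 45
Sum of waiting times = 97
Average waiting time = 97/5 = 19.4

19.4


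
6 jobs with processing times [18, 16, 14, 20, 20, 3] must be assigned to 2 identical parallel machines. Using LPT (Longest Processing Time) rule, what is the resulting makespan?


Sort jobs in decreasing order (LPT): [20, 20, 18, 16, 14, 3]
Assign each job to the least loaded machine:
  Machine 1: jobs [20, 18, 3], load = 41
  Machine 2: jobs [20, 16, 14], load = 50
Makespan = max load = 50

50


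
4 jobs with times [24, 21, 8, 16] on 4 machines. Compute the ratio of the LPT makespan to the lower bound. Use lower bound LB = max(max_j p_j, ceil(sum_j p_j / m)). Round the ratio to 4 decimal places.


LPT order: [24, 21, 16, 8]
Machine loads after assignment: [24, 21, 16, 8]
LPT makespan = 24
Lower bound = max(max_job, ceil(total/4)) = max(24, 18) = 24
Ratio = 24 / 24 = 1.0

1.0


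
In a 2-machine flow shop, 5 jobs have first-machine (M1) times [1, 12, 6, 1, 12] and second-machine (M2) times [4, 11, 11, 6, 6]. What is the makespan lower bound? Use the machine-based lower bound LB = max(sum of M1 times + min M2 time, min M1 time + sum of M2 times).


LB1 = sum(M1 times) + min(M2 times) = 32 + 4 = 36
LB2 = min(M1 times) + sum(M2 times) = 1 + 38 = 39
Lower bound = max(LB1, LB2) = max(36, 39) = 39

39


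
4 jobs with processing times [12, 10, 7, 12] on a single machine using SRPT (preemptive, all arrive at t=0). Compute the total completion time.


Since all jobs arrive at t=0, SRPT equals SPT ordering.
SPT order: [7, 10, 12, 12]
Completion times:
  Job 1: p=7, C=7
  Job 2: p=10, C=17
  Job 3: p=12, C=29
  Job 4: p=12, C=41
Total completion time = 7 + 17 + 29 + 41 = 94

94


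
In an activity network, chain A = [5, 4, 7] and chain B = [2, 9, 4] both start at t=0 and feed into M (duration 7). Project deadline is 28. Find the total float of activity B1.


Forward pass: ES(B1) = sum of predecessors on chain B = 0
EF = ES + duration = 0 + 2 = 2
Backward pass: LF(M) = deadline = 28; LS(M) = 28 - 7 = 21
LF(B1) = LS(M) - sum(successors on chain B) = 21 - 13 = 8
LS = LF - duration = 8 - 2 = 6
Total float = LS - ES = 6 - 0 = 6

6


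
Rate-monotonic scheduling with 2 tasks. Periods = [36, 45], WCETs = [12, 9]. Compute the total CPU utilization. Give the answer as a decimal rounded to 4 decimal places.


Compute individual utilizations (exact fractions):
  Task 1: C/T = 12/36 = 1/3 (approx. 0.3333)
  Task 2: C/T = 9/45 = 1/5 (approx. 0.2)
Total utilization U = 1/3 + 1/5 = 8/15
Rounded to 4 decimal places: U = 0.5333
RM (Liu & Layland) bound for 2 tasks = 0.828427; compare with U = 8/15 (approx. 0.533333)
U <= bound, so schedulable by RM sufficient condition.

0.5333


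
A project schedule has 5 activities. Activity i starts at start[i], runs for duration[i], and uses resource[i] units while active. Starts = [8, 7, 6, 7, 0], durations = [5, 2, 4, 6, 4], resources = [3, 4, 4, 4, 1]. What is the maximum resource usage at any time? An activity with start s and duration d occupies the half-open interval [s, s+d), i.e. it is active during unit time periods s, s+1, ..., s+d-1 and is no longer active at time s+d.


Each activity i is active on [start_i, start_i + duration_i).
Compute total resource usage per time slot:
  t=0: active resources = [1], total = 1
  t=1: active resources = [1], total = 1
  t=2: active resources = [1], total = 1
  t=3: active resources = [1], total = 1
  t=4: active resources = [], total = 0
  t=5: active resources = [], total = 0
  t=6: active resources = [4], total = 4
  t=7: active resources = [4, 4, 4], total = 12
  t=8: active resources = [3, 4, 4, 4], total = 15
  t=9: active resources = [3, 4, 4], total = 11
  t=10: active resources = [3, 4], total = 7
  t=11: active resources = [3, 4], total = 7
  t=12: active resources = [3, 4], total = 7
Peak resource demand = 15

15


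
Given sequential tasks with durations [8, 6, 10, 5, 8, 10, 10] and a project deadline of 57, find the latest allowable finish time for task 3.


LF(activity 3) = deadline - sum of successor durations
Successors: activities 4 through 7 with durations [5, 8, 10, 10]
Sum of successor durations = 33
LF = 57 - 33 = 24

24


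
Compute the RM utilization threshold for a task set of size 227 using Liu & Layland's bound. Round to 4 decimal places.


Compute 2^(1/227) = 1.0030581785
Subtract 1: 1.0030581785 - 1 = 0.0030581785
Multiply by n: 227 * 0.0030581785 = 0.6942065195
Round to 4 dp: 0.6942

0.6942


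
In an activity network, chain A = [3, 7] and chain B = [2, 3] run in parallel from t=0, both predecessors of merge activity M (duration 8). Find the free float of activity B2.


ES(B2) = sum of predecessors on chain B = 2
EF(B2) = ES + duration = 2 + 3 = 5
Successor of B2 is M. ES(M) = max(sum(A), sum(B)) = max(10, 5) = 10
Free float = ES(successor) - EF(current) = 10 - 5 = 5

5
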